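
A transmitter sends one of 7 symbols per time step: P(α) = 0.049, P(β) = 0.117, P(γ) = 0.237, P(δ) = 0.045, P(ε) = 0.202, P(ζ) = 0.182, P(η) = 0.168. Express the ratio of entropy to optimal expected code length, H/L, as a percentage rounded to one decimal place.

Entropy H = −Σ p log₂ p ≈ 2.6148 bits.
Huffman merges: 9/200+49/1000→47/500; 47/500+117/1000→211/1000; 21/125+91/500→7/20; 101/500+211/1000→413/1000; 237/1000+7/20→587/1000; 413/1000+587/1000→1. L = 531/200 ≈ 2.6550.
Efficiency = H/L = 2.6148/2.6550 = 98.5%.

98.5%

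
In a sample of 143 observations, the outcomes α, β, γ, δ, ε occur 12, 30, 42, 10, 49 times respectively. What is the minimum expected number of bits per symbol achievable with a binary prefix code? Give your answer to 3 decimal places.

Probabilities are the counts divided by 143.
Repeatedly combine the two least-probable nodes; the expected code length is the sum of the merged weights.
merge 10/143 + 12/143 → 2/13
merge 2/13 + 30/143 → 4/11
merge 42/143 + 49/143 → 7/11
merge 4/11 + 7/11 → 1
L = 2/13 + 4/11 + 7/11 + 1 = 28/13 ≈ 2.154 bits/symbol.

2.154 bits/symbol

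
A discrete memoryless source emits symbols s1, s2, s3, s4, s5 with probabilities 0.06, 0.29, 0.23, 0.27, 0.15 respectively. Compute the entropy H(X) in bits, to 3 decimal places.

H = −Σ pᵢ log₂ pᵢ.
−0.06·log₂(0.06) = 0.2435
−0.29·log₂(0.29) = 0.5179
−0.23·log₂(0.23) = 0.4877
−0.27·log₂(0.27) = 0.5100
−0.15·log₂(0.15) = 0.4105
Sum ≈ 2.1697 → 2.170 bits.

2.170 bits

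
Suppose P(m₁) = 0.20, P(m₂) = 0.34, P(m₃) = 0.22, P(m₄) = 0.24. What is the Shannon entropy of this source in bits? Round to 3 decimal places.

1.968 bits

H = −Σ pᵢ log₂ pᵢ.
−0.20·log₂(0.20) = 0.4644
−0.34·log₂(0.34) = 0.5292
−0.22·log₂(0.22) = 0.4806
−0.24·log₂(0.24) = 0.4941
Sum ≈ 1.9683 → 1.968 bits.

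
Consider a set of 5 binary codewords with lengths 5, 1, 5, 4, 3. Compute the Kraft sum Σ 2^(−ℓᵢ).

With common denominator 2^5 = 32: Σ 2^(−ℓᵢ) = 1/32 + 16/32 + 1/32 + 2/32 + 4/32 = 24/32 = 0.75.

0.75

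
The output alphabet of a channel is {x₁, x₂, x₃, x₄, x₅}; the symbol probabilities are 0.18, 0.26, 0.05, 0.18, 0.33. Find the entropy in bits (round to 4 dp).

H = −Σ pᵢ log₂ pᵢ.
−0.18·log₂(0.18) = 0.4453
−0.26·log₂(0.26) = 0.5053
−0.05·log₂(0.05) = 0.2161
−0.18·log₂(0.18) = 0.4453
−0.33·log₂(0.33) = 0.5278
Sum ≈ 2.1398 → 2.1398 bits.

2.1398 bits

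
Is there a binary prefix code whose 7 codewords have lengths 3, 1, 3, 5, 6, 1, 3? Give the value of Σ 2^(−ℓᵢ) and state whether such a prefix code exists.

1.421875; no

With common denominator 2^6 = 64: Σ 2^(−ℓᵢ) = 8/64 + 32/64 + 8/64 + 2/64 + 1/64 + 32/64 + 8/64 = 91/64 = 1.421875.
Kraft's inequality requires Σ ≤ 1; here Σ = 1.421875 > 1, so no such prefix code exists.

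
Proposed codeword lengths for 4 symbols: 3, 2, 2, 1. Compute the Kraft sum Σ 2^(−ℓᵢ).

With common denominator 2^3 = 8: Σ 2^(−ℓᵢ) = 1/8 + 2/8 + 2/8 + 4/8 = 9/8 = 1.125.

1.125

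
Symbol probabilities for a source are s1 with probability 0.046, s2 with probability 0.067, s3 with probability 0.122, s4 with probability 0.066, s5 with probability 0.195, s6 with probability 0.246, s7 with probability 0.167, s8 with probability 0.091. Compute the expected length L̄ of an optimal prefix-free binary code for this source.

2.829 bits/symbol

Repeatedly combine the two least-probable nodes; the expected code length is the sum of the merged weights.
merge 23/500 + 33/500 → 14/125
merge 67/1000 + 91/1000 → 79/500
merge 14/125 + 61/500 → 117/500
merge 79/500 + 167/1000 → 13/40
merge 39/200 + 117/500 → 429/1000
merge 123/500 + 13/40 → 571/1000
merge 429/1000 + 571/1000 → 1
L = 14/125 + 79/500 + 117/500 + 13/40 + 429/1000 + 571/1000 + 1 = 2829/1000 = 2.829 bits/symbol.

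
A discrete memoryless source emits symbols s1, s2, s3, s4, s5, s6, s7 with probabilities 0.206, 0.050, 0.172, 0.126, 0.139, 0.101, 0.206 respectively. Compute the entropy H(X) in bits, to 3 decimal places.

2.698 bits

H = −Σ pᵢ log₂ pᵢ.
−0.206·log₂(0.206) = 0.4695
−0.050·log₂(0.050) = 0.2161
−0.172·log₂(0.172) = 0.4368
−0.126·log₂(0.126) = 0.3766
−0.139·log₂(0.139) = 0.3957
−0.101·log₂(0.101) = 0.3341
−0.206·log₂(0.206) = 0.4695
Sum ≈ 2.6983 → 2.698 bits.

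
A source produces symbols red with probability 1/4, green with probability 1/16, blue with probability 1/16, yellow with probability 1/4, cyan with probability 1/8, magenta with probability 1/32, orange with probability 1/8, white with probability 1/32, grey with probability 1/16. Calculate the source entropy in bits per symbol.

2.8125 bits

Each probability is a power of 1/2, so log₂(1/p) is an integer.
H = Σ p·log₂(1/p) = 1/4·2 + 1/16·4 + 1/16·4 + 1/4·2 + 1/8·3 + 1/32·5 + 1/8·3 + 1/32·5 + 1/16·4 = 2.8125 bits.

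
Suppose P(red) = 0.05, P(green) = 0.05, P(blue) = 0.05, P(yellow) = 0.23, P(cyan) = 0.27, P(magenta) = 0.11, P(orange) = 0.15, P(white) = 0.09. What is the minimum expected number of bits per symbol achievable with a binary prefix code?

Repeatedly combine the two least-probable nodes; the expected code length is the sum of the merged weights.
merge 1/20 + 1/20 → 1/10
merge 1/20 + 9/100 → 7/50
merge 1/10 + 11/100 → 21/100
merge 7/50 + 3/20 → 29/100
merge 21/100 + 23/100 → 11/25
merge 27/100 + 29/100 → 14/25
merge 11/25 + 14/25 → 1
L = 1/10 + 7/50 + 21/100 + 29/100 + 11/25 + 14/25 + 1 = 137/50 = 2.74 bits/symbol.

2.74 bits/symbol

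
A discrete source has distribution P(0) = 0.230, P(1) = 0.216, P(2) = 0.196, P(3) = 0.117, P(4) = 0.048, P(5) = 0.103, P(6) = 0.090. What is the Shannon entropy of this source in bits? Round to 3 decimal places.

2.649 bits

H = −Σ pᵢ log₂ pᵢ.
−0.230·log₂(0.230) = 0.4877
−0.216·log₂(0.216) = 0.4776
−0.196·log₂(0.196) = 0.4608
−0.117·log₂(0.117) = 0.3622
−0.048·log₂(0.048) = 0.2103
−0.103·log₂(0.103) = 0.3378
−0.090·log₂(0.090) = 0.3127
Sum ≈ 2.6489 → 2.649 bits.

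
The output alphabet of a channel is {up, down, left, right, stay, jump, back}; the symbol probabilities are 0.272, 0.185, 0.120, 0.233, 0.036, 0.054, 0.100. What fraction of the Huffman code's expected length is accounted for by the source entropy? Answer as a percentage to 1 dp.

Entropy H = −Σ p log₂ p ≈ 2.5502 bits.
Huffman merges: 9/250+27/500→9/100; 9/100+1/10→19/100; 3/25+37/200→61/200; 19/100+233/1000→423/1000; 34/125+61/200→577/1000; 423/1000+577/1000→1. L = 517/200 ≈ 2.5850.
Efficiency = H/L = 2.5502/2.5850 = 98.7%.

98.7%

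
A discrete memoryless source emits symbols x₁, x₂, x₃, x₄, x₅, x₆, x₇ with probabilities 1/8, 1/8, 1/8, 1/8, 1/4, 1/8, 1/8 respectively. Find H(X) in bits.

Each probability is a power of 1/2, so log₂(1/p) is an integer.
H = Σ p·log₂(1/p) = 1/8·3 + 1/8·3 + 1/8·3 + 1/8·3 + 1/4·2 + 1/8·3 + 1/8·3 = 2.75 bits.

2.75 bits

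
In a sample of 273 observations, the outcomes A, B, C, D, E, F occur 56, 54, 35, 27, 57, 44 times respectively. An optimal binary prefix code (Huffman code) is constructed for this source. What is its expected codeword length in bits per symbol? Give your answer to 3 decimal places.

Probabilities are the counts divided by 273.
Repeatedly combine the two least-probable nodes; the expected code length is the sum of the merged weights.
merge 9/91 + 5/39 → 62/273
merge 44/273 + 18/91 → 14/39
merge 8/39 + 19/91 → 113/273
merge 62/273 + 14/39 → 160/273
merge 113/273 + 160/273 → 1
L = 62/273 + 14/39 + 113/273 + 160/273 + 1 = 706/273 ≈ 2.586 bits/symbol.

2.586 bits/symbol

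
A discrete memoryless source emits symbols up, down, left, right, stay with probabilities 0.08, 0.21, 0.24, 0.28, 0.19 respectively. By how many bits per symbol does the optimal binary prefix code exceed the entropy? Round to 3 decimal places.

0.042 bits

Entropy H = −Σ p log₂ p ≈ 2.2279 bits.
Huffman merges: 2/25+19/100→27/100; 21/100+6/25→9/20; 27/100+7/25→11/20; 9/20+11/20→1. L = 227/100 ≈ 2.2700.
L − H = 2.2700 − 2.2279 = 0.042 bits.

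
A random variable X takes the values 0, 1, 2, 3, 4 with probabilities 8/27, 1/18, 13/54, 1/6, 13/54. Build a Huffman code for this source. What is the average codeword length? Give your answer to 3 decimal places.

2.222 bits/symbol

Repeatedly combine the two least-probable nodes; the expected code length is the sum of the merged weights.
merge 1/18 + 1/6 → 2/9
merge 2/9 + 13/54 → 25/54
merge 13/54 + 8/27 → 29/54
merge 25/54 + 29/54 → 1
L = 2/9 + 25/54 + 29/54 + 1 = 20/9 ≈ 2.222 bits/symbol.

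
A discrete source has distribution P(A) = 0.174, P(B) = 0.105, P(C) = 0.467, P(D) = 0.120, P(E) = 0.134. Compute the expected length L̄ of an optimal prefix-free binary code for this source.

2.066 bits/symbol

Repeatedly combine the two least-probable nodes; the expected code length is the sum of the merged weights.
merge 21/200 + 3/25 → 9/40
merge 67/500 + 87/500 → 77/250
merge 9/40 + 77/250 → 533/1000
merge 467/1000 + 533/1000 → 1
L = 9/40 + 77/250 + 533/1000 + 1 = 1033/500 = 2.066 bits/symbol.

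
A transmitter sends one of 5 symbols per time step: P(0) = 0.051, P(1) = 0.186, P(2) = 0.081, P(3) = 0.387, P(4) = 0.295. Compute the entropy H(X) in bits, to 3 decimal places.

2.014 bits

H = −Σ pᵢ log₂ pᵢ.
−0.051·log₂(0.051) = 0.2190
−0.186·log₂(0.186) = 0.4514
−0.081·log₂(0.081) = 0.2937
−0.387·log₂(0.387) = 0.5300
−0.295·log₂(0.295) = 0.5196
Sum ≈ 2.0136 → 2.014 bits.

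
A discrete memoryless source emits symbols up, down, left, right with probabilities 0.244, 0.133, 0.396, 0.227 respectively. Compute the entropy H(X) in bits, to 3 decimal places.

H = −Σ pᵢ log₂ pᵢ.
−0.244·log₂(0.244) = 0.4966
−0.133·log₂(0.133) = 0.3871
−0.396·log₂(0.396) = 0.5292
−0.227·log₂(0.227) = 0.4856
Sum ≈ 1.8985 → 1.898 bits.

1.898 bits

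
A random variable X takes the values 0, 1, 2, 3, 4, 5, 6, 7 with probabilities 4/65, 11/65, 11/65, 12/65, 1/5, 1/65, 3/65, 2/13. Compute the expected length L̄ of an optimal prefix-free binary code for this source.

Repeatedly combine the two least-probable nodes; the expected code length is the sum of the merged weights.
merge 1/65 + 3/65 → 4/65
merge 4/65 + 4/65 → 8/65
merge 8/65 + 2/13 → 18/65
merge 11/65 + 11/65 → 22/65
merge 12/65 + 1/5 → 5/13
merge 18/65 + 22/65 → 8/13
merge 5/13 + 8/13 → 1
L = 4/65 + 8/65 + 18/65 + 22/65 + 5/13 + 8/13 + 1 = 14/5 = 2.8 bits/symbol.

2.8 bits/symbol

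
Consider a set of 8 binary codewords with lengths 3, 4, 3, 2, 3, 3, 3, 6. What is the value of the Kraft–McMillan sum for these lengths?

0.953125

With common denominator 2^6 = 64: Σ 2^(−ℓᵢ) = 8/64 + 4/64 + 8/64 + 16/64 + 8/64 + 8/64 + 8/64 + 1/64 = 61/64 = 0.953125.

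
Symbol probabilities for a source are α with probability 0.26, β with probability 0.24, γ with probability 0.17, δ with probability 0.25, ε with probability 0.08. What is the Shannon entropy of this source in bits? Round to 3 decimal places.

H = −Σ pᵢ log₂ pᵢ.
−0.26·log₂(0.26) = 0.5053
−0.24·log₂(0.24) = 0.4941
−0.17·log₂(0.17) = 0.4346
−0.25·log₂(0.25) = 0.5000
−0.08·log₂(0.08) = 0.2915
Sum ≈ 2.2255 → 2.226 bits.

2.226 bits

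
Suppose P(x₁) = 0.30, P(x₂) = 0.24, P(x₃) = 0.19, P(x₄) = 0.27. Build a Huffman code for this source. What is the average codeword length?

Repeatedly combine the two least-probable nodes; the expected code length is the sum of the merged weights.
merge 19/100 + 6/25 → 43/100
merge 27/100 + 3/10 → 57/100
merge 43/100 + 57/100 → 1
L = 43/100 + 57/100 + 1 = 2 bits/symbol.

2 bits/symbol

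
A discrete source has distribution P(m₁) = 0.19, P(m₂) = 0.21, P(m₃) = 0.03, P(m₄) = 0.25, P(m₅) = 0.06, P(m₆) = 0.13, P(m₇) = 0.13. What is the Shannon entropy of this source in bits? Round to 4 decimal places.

H = −Σ pᵢ log₂ pᵢ.
−0.19·log₂(0.19) = 0.4552
−0.21·log₂(0.21) = 0.4728
−0.03·log₂(0.03) = 0.1518
−0.25·log₂(0.25) = 0.5000
−0.06·log₂(0.06) = 0.2435
−0.13·log₂(0.13) = 0.3826
−0.13·log₂(0.13) = 0.3826
Sum ≈ 2.5886 → 2.5886 bits.

2.5886 bits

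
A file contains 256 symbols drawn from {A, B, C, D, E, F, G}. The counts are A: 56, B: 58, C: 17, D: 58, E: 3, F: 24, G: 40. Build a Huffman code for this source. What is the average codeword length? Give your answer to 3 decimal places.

Probabilities are the counts divided by 256.
Repeatedly combine the two least-probable nodes; the expected code length is the sum of the merged weights.
merge 3/256 + 17/256 → 5/64
merge 5/64 + 3/32 → 11/64
merge 5/32 + 11/64 → 21/64
merge 7/32 + 29/128 → 57/128
merge 29/128 + 21/64 → 71/128
merge 57/128 + 71/128 → 1
L = 5/64 + 11/64 + 21/64 + 57/128 + 71/128 + 1 = 165/64 ≈ 2.578 bits/symbol.

2.578 bits/symbol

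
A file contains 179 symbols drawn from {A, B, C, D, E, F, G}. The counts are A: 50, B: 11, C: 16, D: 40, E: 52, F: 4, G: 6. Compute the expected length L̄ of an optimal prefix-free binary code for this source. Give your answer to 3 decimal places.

2.380 bits/symbol

Probabilities are the counts divided by 179.
Repeatedly combine the two least-probable nodes; the expected code length is the sum of the merged weights.
merge 4/179 + 6/179 → 10/179
merge 10/179 + 11/179 → 21/179
merge 16/179 + 21/179 → 37/179
merge 37/179 + 40/179 → 77/179
merge 50/179 + 52/179 → 102/179
merge 77/179 + 102/179 → 1
L = 10/179 + 21/179 + 37/179 + 77/179 + 102/179 + 1 = 426/179 ≈ 2.380 bits/symbol.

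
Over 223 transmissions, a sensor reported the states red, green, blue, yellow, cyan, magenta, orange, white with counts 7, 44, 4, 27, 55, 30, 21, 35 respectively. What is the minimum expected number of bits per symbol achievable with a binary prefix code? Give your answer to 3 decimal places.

2.749 bits/symbol

Probabilities are the counts divided by 223.
Repeatedly combine the two least-probable nodes; the expected code length is the sum of the merged weights.
merge 4/223 + 7/223 → 11/223
merge 11/223 + 21/223 → 32/223
merge 27/223 + 30/223 → 57/223
merge 32/223 + 35/223 → 67/223
merge 44/223 + 55/223 → 99/223
merge 57/223 + 67/223 → 124/223
merge 99/223 + 124/223 → 1
L = 11/223 + 32/223 + 57/223 + 67/223 + 99/223 + 124/223 + 1 = 613/223 ≈ 2.749 bits/symbol.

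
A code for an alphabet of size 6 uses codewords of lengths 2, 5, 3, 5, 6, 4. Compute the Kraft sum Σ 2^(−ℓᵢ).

With common denominator 2^6 = 64: Σ 2^(−ℓᵢ) = 16/64 + 2/64 + 8/64 + 2/64 + 1/64 + 4/64 = 33/64 = 0.515625.

0.515625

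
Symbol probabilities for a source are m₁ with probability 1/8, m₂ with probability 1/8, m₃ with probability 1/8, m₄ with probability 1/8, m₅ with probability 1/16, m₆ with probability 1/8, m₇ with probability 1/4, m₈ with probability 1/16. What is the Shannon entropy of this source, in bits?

2.875 bits

Each probability is a power of 1/2, so log₂(1/p) is an integer.
H = Σ p·log₂(1/p) = 1/8·3 + 1/8·3 + 1/8·3 + 1/8·3 + 1/16·4 + 1/8·3 + 1/4·2 + 1/16·4 = 2.875 bits.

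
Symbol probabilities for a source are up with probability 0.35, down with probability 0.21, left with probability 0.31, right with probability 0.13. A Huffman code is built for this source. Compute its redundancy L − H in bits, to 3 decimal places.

Entropy H = −Σ p log₂ p ≈ 1.9094 bits.
Huffman merges: 13/100+21/100→17/50; 31/100+17/50→13/20; 7/20+13/20→1. L = 199/100 ≈ 1.9900.
L − H = 1.9900 − 1.9094 = 0.081 bits.

0.081 bits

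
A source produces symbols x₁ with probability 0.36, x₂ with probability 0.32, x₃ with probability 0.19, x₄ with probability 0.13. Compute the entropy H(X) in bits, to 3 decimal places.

H = −Σ pᵢ log₂ pᵢ.
−0.36·log₂(0.36) = 0.5306
−0.32·log₂(0.32) = 0.5260
−0.19·log₂(0.19) = 0.4552
−0.13·log₂(0.13) = 0.3826
Sum ≈ 1.8945 → 1.895 bits.

1.895 bits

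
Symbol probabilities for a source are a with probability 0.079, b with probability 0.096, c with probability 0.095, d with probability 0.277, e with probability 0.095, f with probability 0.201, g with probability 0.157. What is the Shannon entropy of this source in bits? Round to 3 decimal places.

H = −Σ pᵢ log₂ pᵢ.
−0.079·log₂(0.079) = 0.2893
−0.096·log₂(0.096) = 0.3246
−0.095·log₂(0.095) = 0.3226
−0.277·log₂(0.277) = 0.5130
−0.095·log₂(0.095) = 0.3226
−0.201·log₂(0.201) = 0.4653
−0.157·log₂(0.157) = 0.4194
Sum ≈ 2.6567 → 2.657 bits.

2.657 bits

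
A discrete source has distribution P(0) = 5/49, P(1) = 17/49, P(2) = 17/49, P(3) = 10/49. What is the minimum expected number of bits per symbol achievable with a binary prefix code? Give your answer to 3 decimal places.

1.959 bits/symbol

Repeatedly combine the two least-probable nodes; the expected code length is the sum of the merged weights.
merge 5/49 + 10/49 → 15/49
merge 15/49 + 17/49 → 32/49
merge 17/49 + 32/49 → 1
L = 15/49 + 32/49 + 1 = 96/49 ≈ 1.959 bits/symbol.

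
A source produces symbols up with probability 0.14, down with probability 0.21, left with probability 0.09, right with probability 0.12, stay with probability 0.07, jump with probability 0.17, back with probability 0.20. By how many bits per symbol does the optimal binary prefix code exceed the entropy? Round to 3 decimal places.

0.033 bits

Entropy H = −Σ p log₂ p ≈ 2.7172 bits.
Huffman merges: 7/100+9/100→4/25; 3/25+7/50→13/50; 4/25+17/100→33/100; 1/5+21/100→41/100; 13/50+33/100→59/100; 41/100+59/100→1. L = 11/4 ≈ 2.7500.
L − H = 2.7500 − 2.7172 = 0.033 bits.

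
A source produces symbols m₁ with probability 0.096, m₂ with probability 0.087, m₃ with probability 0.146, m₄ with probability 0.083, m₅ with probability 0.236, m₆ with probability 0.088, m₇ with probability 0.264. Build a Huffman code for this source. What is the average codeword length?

2.67 bits/symbol

Repeatedly combine the two least-probable nodes; the expected code length is the sum of the merged weights.
merge 83/1000 + 87/1000 → 17/100
merge 11/125 + 12/125 → 23/125
merge 73/500 + 17/100 → 79/250
merge 23/125 + 59/250 → 21/50
merge 33/125 + 79/250 → 29/50
merge 21/50 + 29/50 → 1
L = 17/100 + 23/125 + 79/250 + 21/50 + 29/50 + 1 = 267/100 = 2.67 bits/symbol.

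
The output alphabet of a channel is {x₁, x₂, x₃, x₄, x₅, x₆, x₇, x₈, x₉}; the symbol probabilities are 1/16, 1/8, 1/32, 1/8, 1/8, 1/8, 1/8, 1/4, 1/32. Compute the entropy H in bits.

2.9375 bits

Each probability is a power of 1/2, so log₂(1/p) is an integer.
H = Σ p·log₂(1/p) = 1/16·4 + 1/8·3 + 1/32·5 + 1/8·3 + 1/8·3 + 1/8·3 + 1/8·3 + 1/4·2 + 1/32·5 = 2.9375 bits.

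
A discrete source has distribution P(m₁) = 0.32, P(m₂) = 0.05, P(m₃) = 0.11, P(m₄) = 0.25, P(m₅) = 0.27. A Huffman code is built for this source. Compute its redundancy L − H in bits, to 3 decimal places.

0.058 bits

Entropy H = −Σ p log₂ p ≈ 2.1024 bits.
Huffman merges: 1/20+11/100→4/25; 4/25+1/4→41/100; 27/100+8/25→59/100; 41/100+59/100→1. L = 54/25 ≈ 2.1600.
L − H = 2.1600 − 2.1024 = 0.058 bits.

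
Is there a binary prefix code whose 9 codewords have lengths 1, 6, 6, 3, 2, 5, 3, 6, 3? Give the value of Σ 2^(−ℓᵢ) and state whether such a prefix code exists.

With common denominator 2^6 = 64: Σ 2^(−ℓᵢ) = 32/64 + 1/64 + 1/64 + 8/64 + 16/64 + 2/64 + 8/64 + 1/64 + 8/64 = 77/64 = 1.203125.
Kraft's inequality requires Σ ≤ 1; here Σ = 1.203125 > 1, so no such prefix code exists.

1.203125; no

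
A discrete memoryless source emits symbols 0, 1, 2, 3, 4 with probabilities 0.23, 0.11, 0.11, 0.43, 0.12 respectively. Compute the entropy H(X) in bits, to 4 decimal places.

2.0789 bits

H = −Σ pᵢ log₂ pᵢ.
−0.23·log₂(0.23) = 0.4877
−0.11·log₂(0.11) = 0.3503
−0.11·log₂(0.11) = 0.3503
−0.43·log₂(0.43) = 0.5236
−0.12·log₂(0.12) = 0.3671
Sum ≈ 2.0789 → 2.0789 bits.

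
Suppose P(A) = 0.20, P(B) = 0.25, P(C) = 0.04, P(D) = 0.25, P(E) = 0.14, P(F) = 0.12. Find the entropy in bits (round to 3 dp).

2.414 bits

H = −Σ pᵢ log₂ pᵢ.
−0.20·log₂(0.20) = 0.4644
−0.25·log₂(0.25) = 0.5000
−0.04·log₂(0.04) = 0.1858
−0.25·log₂(0.25) = 0.5000
−0.14·log₂(0.14) = 0.3971
−0.12·log₂(0.12) = 0.3671
Sum ≈ 2.4143 → 2.414 bits.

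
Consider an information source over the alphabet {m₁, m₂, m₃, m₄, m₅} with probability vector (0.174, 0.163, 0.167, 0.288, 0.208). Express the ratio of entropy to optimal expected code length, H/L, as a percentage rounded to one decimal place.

98.1%

Entropy H = −Σ p log₂ p ≈ 2.2852 bits.
Huffman merges: 163/1000+167/1000→33/100; 87/500+26/125→191/500; 36/125+33/100→309/500; 191/500+309/500→1. L = 233/100 ≈ 2.3300.
Efficiency = H/L = 2.2852/2.3300 = 98.1%.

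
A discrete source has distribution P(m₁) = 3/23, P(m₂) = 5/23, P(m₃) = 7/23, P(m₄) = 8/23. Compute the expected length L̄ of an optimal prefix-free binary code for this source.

2 bits/symbol

Repeatedly combine the two least-probable nodes; the expected code length is the sum of the merged weights.
merge 3/23 + 5/23 → 8/23
merge 7/23 + 8/23 → 15/23
merge 8/23 + 15/23 → 1
L = 8/23 + 15/23 + 1 = 2 bits/symbol.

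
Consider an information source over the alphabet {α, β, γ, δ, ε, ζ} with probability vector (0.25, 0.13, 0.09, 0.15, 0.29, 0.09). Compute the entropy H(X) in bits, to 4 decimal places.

2.4364 bits

H = −Σ pᵢ log₂ pᵢ.
−0.25·log₂(0.25) = 0.5000
−0.13·log₂(0.13) = 0.3826
−0.09·log₂(0.09) = 0.3127
−0.15·log₂(0.15) = 0.4105
−0.29·log₂(0.29) = 0.5179
−0.09·log₂(0.09) = 0.3127
Sum ≈ 2.4364 → 2.4364 bits.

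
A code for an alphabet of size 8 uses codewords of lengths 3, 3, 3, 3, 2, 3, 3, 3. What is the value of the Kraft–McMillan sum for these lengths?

With common denominator 2^3 = 8: Σ 2^(−ℓᵢ) = 1/8 + 1/8 + 1/8 + 1/8 + 2/8 + 1/8 + 1/8 + 1/8 = 9/8 = 1.125.

1.125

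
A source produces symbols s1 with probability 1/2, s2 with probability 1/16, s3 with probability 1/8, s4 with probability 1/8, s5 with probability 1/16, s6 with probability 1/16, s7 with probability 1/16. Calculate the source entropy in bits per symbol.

2.25 bits

Each probability is a power of 1/2, so log₂(1/p) is an integer.
H = Σ p·log₂(1/p) = 1/2·1 + 1/16·4 + 1/8·3 + 1/8·3 + 1/16·4 + 1/16·4 + 1/16·4 = 2.25 bits.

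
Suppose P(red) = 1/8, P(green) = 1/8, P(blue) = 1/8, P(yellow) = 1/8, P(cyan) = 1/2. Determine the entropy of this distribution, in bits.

Each probability is a power of 1/2, so log₂(1/p) is an integer.
H = Σ p·log₂(1/p) = 1/8·3 + 1/8·3 + 1/8·3 + 1/8·3 + 1/2·1 = 2 bits.

2 bits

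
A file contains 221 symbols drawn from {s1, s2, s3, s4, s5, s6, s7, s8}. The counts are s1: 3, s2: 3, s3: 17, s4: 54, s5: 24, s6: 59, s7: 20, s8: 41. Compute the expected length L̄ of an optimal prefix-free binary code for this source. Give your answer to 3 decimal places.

2.620 bits/symbol

Probabilities are the counts divided by 221.
Repeatedly combine the two least-probable nodes; the expected code length is the sum of the merged weights.
merge 3/221 + 3/221 → 6/221
merge 6/221 + 1/13 → 23/221
merge 20/221 + 23/221 → 43/221
merge 24/221 + 41/221 → 5/17
merge 43/221 + 54/221 → 97/221
merge 59/221 + 5/17 → 124/221
merge 97/221 + 124/221 → 1
L = 6/221 + 23/221 + 43/221 + 5/17 + 97/221 + 124/221 + 1 = 579/221 ≈ 2.620 bits/symbol.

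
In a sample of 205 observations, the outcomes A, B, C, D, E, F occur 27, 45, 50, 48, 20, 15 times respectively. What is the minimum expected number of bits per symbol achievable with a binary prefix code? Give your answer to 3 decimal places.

2.473 bits/symbol

Probabilities are the counts divided by 205.
Repeatedly combine the two least-probable nodes; the expected code length is the sum of the merged weights.
merge 3/41 + 4/41 → 7/41
merge 27/205 + 7/41 → 62/205
merge 9/41 + 48/205 → 93/205
merge 10/41 + 62/205 → 112/205
merge 93/205 + 112/205 → 1
L = 7/41 + 62/205 + 93/205 + 112/205 + 1 = 507/205 ≈ 2.473 bits/symbol.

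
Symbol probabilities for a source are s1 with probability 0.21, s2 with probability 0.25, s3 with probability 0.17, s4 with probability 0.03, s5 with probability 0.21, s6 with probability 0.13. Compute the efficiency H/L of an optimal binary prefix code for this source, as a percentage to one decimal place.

Entropy H = −Σ p log₂ p ≈ 2.4146 bits.
Huffman merges: 3/100+13/100→4/25; 4/25+17/100→33/100; 21/100+21/100→21/50; 1/4+33/100→29/50; 21/50+29/50→1. L = 249/100 ≈ 2.4900.
Efficiency = H/L = 2.4146/2.4900 = 97.0%.

97.0%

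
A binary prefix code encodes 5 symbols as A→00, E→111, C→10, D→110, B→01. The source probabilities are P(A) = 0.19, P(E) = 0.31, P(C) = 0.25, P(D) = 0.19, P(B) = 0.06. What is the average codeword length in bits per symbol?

2.5 bits/symbol

L̄ = Σ pᵢ·ℓᵢ = 0.19·2 + 0.31·3 + 0.25·2 + 0.19·3 + 0.06·2 = 2.5 bits/symbol.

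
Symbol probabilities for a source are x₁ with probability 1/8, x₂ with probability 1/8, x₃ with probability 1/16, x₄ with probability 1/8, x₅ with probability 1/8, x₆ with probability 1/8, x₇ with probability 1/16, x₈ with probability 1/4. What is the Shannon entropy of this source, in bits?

2.875 bits

Each probability is a power of 1/2, so log₂(1/p) is an integer.
H = Σ p·log₂(1/p) = 1/8·3 + 1/8·3 + 1/16·4 + 1/8·3 + 1/8·3 + 1/8·3 + 1/16·4 + 1/4·2 = 2.875 bits.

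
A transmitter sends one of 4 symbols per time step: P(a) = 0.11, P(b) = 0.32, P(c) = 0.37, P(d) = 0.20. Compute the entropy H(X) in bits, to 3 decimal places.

H = −Σ pᵢ log₂ pᵢ.
−0.11·log₂(0.11) = 0.3503
−0.32·log₂(0.32) = 0.5260
−0.37·log₂(0.37) = 0.5307
−0.20·log₂(0.20) = 0.4644
Sum ≈ 1.8714 → 1.871 bits.

1.871 bits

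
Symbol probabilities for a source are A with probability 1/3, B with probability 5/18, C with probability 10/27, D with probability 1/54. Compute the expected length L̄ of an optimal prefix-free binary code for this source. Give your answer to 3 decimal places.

1.926 bits/symbol

Repeatedly combine the two least-probable nodes; the expected code length is the sum of the merged weights.
merge 1/54 + 5/18 → 8/27
merge 8/27 + 1/3 → 17/27
merge 10/27 + 17/27 → 1
L = 8/27 + 17/27 + 1 = 52/27 ≈ 1.926 bits/symbol.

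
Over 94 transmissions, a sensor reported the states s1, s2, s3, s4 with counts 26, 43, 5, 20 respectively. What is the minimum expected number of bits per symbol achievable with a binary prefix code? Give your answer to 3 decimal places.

Probabilities are the counts divided by 94.
Repeatedly combine the two least-probable nodes; the expected code length is the sum of the merged weights.
merge 5/94 + 10/47 → 25/94
merge 25/94 + 13/47 → 51/94
merge 43/94 + 51/94 → 1
L = 25/94 + 51/94 + 1 = 85/47 ≈ 1.809 bits/symbol.

1.809 bits/symbol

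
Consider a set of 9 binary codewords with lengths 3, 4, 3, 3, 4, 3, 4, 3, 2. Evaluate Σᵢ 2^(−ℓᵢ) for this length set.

With common denominator 2^4 = 16: Σ 2^(−ℓᵢ) = 2/16 + 1/16 + 2/16 + 2/16 + 1/16 + 2/16 + 1/16 + 2/16 + 4/16 = 17/16 = 1.0625.

1.0625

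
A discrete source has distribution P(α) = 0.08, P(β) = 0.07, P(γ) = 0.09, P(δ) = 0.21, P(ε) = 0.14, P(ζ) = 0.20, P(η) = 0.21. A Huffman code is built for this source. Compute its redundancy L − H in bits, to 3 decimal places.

0.050 bits

Entropy H = −Σ p log₂ p ≈ 2.6799 bits.
Huffman merges: 7/100+2/25→3/20; 9/100+7/50→23/100; 3/20+1/5→7/20; 21/100+21/100→21/50; 23/100+7/20→29/50; 21/50+29/50→1. L = 273/100 ≈ 2.7300.
L − H = 2.7300 − 2.6799 = 0.050 bits.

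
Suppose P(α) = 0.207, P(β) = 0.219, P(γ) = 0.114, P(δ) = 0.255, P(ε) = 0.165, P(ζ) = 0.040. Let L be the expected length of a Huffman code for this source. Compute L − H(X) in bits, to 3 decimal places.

Entropy H = −Σ p log₂ p ≈ 2.4247 bits.
Huffman merges: 1/25+57/500→77/500; 77/500+33/200→319/1000; 207/1000+219/1000→213/500; 51/200+319/1000→287/500; 213/500+287/500→1. L = 2473/1000 ≈ 2.4730.
L − H = 2.4730 − 2.4247 = 0.048 bits.

0.048 bits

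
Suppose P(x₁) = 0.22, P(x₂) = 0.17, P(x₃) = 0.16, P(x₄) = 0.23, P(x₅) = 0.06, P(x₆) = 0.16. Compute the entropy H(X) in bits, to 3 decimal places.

2.492 bits

H = −Σ pᵢ log₂ pᵢ.
−0.22·log₂(0.22) = 0.4806
−0.17·log₂(0.17) = 0.4346
−0.16·log₂(0.16) = 0.4230
−0.23·log₂(0.23) = 0.4877
−0.06·log₂(0.06) = 0.2435
−0.16·log₂(0.16) = 0.4230
Sum ≈ 2.4924 → 2.492 bits.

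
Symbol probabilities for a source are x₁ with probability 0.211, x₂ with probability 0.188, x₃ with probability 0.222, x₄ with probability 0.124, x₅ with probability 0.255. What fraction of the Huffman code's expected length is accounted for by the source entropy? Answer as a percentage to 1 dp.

Entropy H = −Σ p log₂ p ≈ 2.2851 bits.
Huffman merges: 31/250+47/250→39/125; 211/1000+111/500→433/1000; 51/200+39/125→567/1000; 433/1000+567/1000→1. L = 289/125 ≈ 2.3120.
Efficiency = H/L = 2.2851/2.3120 = 98.8%.

98.8%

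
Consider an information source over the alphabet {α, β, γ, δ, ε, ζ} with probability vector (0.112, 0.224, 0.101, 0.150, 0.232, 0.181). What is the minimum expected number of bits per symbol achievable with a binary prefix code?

Repeatedly combine the two least-probable nodes; the expected code length is the sum of the merged weights.
merge 101/1000 + 14/125 → 213/1000
merge 3/20 + 181/1000 → 331/1000
merge 213/1000 + 28/125 → 437/1000
merge 29/125 + 331/1000 → 563/1000
merge 437/1000 + 563/1000 → 1
L = 213/1000 + 331/1000 + 437/1000 + 563/1000 + 1 = 318/125 = 2.544 bits/symbol.

2.544 bits/symbol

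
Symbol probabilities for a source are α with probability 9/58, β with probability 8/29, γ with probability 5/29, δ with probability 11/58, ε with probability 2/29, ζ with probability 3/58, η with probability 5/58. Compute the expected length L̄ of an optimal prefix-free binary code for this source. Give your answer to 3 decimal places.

2.655 bits/symbol

Repeatedly combine the two least-probable nodes; the expected code length is the sum of the merged weights.
merge 3/58 + 2/29 → 7/58
merge 5/58 + 7/58 → 6/29
merge 9/58 + 5/29 → 19/58
merge 11/58 + 6/29 → 23/58
merge 8/29 + 19/58 → 35/58
merge 23/58 + 35/58 → 1
L = 7/58 + 6/29 + 19/58 + 23/58 + 35/58 + 1 = 77/29 ≈ 2.655 bits/symbol.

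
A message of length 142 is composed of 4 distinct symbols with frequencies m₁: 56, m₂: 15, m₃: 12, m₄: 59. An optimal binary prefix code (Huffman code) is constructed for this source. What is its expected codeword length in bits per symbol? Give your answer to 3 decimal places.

1.775 bits/symbol

Probabilities are the counts divided by 142.
Repeatedly combine the two least-probable nodes; the expected code length is the sum of the merged weights.
merge 6/71 + 15/142 → 27/142
merge 27/142 + 28/71 → 83/142
merge 59/142 + 83/142 → 1
L = 27/142 + 83/142 + 1 = 126/71 ≈ 1.775 bits/symbol.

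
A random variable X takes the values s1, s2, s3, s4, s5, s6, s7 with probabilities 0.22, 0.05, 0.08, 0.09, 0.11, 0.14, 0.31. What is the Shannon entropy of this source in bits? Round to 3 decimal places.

H = −Σ pᵢ log₂ pᵢ.
−0.22·log₂(0.22) = 0.4806
−0.05·log₂(0.05) = 0.2161
−0.08·log₂(0.08) = 0.2915
−0.09·log₂(0.09) = 0.3127
−0.11·log₂(0.11) = 0.3503
−0.14·log₂(0.14) = 0.3971
−0.31·log₂(0.31) = 0.5238
Sum ≈ 2.5720 → 2.572 bits.

2.572 bits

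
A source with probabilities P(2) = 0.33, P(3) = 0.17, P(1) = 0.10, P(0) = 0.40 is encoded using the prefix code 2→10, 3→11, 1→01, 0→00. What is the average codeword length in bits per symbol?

L̄ = Σ pᵢ·ℓᵢ = 0.33·2 + 0.17·2 + 0.10·2 + 0.40·2 = 2 bits/symbol.

2 bits/symbol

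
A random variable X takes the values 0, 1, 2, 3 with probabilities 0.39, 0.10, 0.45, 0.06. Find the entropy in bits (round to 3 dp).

1.624 bits

H = −Σ pᵢ log₂ pᵢ.
−0.39·log₂(0.39) = 0.5298
−0.10·log₂(0.10) = 0.3322
−0.45·log₂(0.45) = 0.5184
−0.06·log₂(0.06) = 0.2435
Sum ≈ 1.6239 → 1.624 bits.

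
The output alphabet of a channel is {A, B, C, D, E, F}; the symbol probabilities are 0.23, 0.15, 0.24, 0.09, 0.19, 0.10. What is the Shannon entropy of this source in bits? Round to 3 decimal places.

2.492 bits

H = −Σ pᵢ log₂ pᵢ.
−0.23·log₂(0.23) = 0.4877
−0.15·log₂(0.15) = 0.4105
−0.24·log₂(0.24) = 0.4941
−0.09·log₂(0.09) = 0.3127
−0.19·log₂(0.19) = 0.4552
−0.10·log₂(0.10) = 0.3322
Sum ≈ 2.4924 → 2.492 bits.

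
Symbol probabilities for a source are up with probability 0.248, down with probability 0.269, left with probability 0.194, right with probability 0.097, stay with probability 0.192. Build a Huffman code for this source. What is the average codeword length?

2.289 bits/symbol

Repeatedly combine the two least-probable nodes; the expected code length is the sum of the merged weights.
merge 97/1000 + 24/125 → 289/1000
merge 97/500 + 31/125 → 221/500
merge 269/1000 + 289/1000 → 279/500
merge 221/500 + 279/500 → 1
L = 289/1000 + 221/500 + 279/500 + 1 = 2289/1000 = 2.289 bits/symbol.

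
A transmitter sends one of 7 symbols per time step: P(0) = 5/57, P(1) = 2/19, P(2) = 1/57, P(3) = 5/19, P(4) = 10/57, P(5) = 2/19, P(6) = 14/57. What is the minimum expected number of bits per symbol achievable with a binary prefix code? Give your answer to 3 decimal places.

Repeatedly combine the two least-probable nodes; the expected code length is the sum of the merged weights.
merge 1/57 + 5/57 → 2/19
merge 2/19 + 2/19 → 4/19
merge 2/19 + 10/57 → 16/57
merge 4/19 + 14/57 → 26/57
merge 5/19 + 16/57 → 31/57
merge 26/57 + 31/57 → 1
L = 2/19 + 4/19 + 16/57 + 26/57 + 31/57 + 1 = 148/57 ≈ 2.596 bits/symbol.

2.596 bits/symbol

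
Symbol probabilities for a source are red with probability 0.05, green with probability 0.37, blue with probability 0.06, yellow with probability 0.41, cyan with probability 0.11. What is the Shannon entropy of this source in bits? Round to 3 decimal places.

1.868 bits

H = −Σ pᵢ log₂ pᵢ.
−0.05·log₂(0.05) = 0.2161
−0.37·log₂(0.37) = 0.5307
−0.06·log₂(0.06) = 0.2435
−0.41·log₂(0.41) = 0.5274
−0.11·log₂(0.11) = 0.3503
Sum ≈ 1.8680 → 1.868 bits.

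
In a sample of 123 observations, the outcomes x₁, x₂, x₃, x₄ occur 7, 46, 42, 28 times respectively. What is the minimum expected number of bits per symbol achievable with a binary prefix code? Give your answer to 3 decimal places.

1.911 bits/symbol

Probabilities are the counts divided by 123.
Repeatedly combine the two least-probable nodes; the expected code length is the sum of the merged weights.
merge 7/123 + 28/123 → 35/123
merge 35/123 + 14/41 → 77/123
merge 46/123 + 77/123 → 1
L = 35/123 + 77/123 + 1 = 235/123 ≈ 1.911 bits/symbol.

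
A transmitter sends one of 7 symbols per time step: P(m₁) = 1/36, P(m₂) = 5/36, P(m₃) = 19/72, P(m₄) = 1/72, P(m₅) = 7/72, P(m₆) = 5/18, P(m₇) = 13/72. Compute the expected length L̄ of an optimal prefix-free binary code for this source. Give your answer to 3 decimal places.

2.458 bits/symbol

Repeatedly combine the two least-probable nodes; the expected code length is the sum of the merged weights.
merge 1/72 + 1/36 → 1/24
merge 1/24 + 7/72 → 5/36
merge 5/36 + 5/36 → 5/18
merge 13/72 + 19/72 → 4/9
merge 5/18 + 5/18 → 5/9
merge 4/9 + 5/9 → 1
L = 1/24 + 5/36 + 5/18 + 4/9 + 5/9 + 1 = 59/24 ≈ 2.458 bits/symbol.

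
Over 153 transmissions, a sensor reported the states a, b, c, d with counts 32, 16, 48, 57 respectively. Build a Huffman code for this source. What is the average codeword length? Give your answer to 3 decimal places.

1.941 bits/symbol

Probabilities are the counts divided by 153.
Repeatedly combine the two least-probable nodes; the expected code length is the sum of the merged weights.
merge 16/153 + 32/153 → 16/51
merge 16/51 + 16/51 → 32/51
merge 19/51 + 32/51 → 1
L = 16/51 + 32/51 + 1 = 33/17 ≈ 1.941 bits/symbol.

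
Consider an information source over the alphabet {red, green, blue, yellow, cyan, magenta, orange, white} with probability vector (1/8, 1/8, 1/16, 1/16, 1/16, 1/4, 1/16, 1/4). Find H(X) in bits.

Each probability is a power of 1/2, so log₂(1/p) is an integer.
H = Σ p·log₂(1/p) = 1/8·3 + 1/8·3 + 1/16·4 + 1/16·4 + 1/16·4 + 1/4·2 + 1/16·4 + 1/4·2 = 2.75 bits.

2.75 bits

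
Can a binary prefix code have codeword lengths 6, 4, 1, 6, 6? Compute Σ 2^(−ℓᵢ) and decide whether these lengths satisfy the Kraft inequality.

With common denominator 2^6 = 64: Σ 2^(−ℓᵢ) = 1/64 + 4/64 + 32/64 + 1/64 + 1/64 = 39/64 = 0.609375.
Kraft's inequality requires Σ ≤ 1; here Σ = 0.609375 ≤ 1, so such a prefix code exists.

0.609375; yes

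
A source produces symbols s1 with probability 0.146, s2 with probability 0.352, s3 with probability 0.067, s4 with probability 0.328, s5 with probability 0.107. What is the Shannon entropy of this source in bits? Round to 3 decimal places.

2.069 bits

H = −Σ pᵢ log₂ pᵢ.
−0.146·log₂(0.146) = 0.4053
−0.352·log₂(0.352) = 0.5302
−0.067·log₂(0.067) = 0.2613
−0.328·log₂(0.328) = 0.5275
−0.107·log₂(0.107) = 0.3450
Sum ≈ 2.0693 → 2.069 bits.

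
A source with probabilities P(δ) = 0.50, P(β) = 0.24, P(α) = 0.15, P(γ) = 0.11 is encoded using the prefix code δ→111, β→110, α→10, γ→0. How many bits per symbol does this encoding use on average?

2.63 bits/symbol

L̄ = Σ pᵢ·ℓᵢ = 0.50·3 + 0.24·3 + 0.15·2 + 0.11·1 = 2.63 bits/symbol.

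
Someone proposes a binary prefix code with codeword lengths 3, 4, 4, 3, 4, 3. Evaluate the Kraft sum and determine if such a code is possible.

0.5625; yes

With common denominator 2^4 = 16: Σ 2^(−ℓᵢ) = 2/16 + 1/16 + 1/16 + 2/16 + 1/16 + 2/16 = 9/16 = 0.5625.
Kraft's inequality requires Σ ≤ 1; here Σ = 0.5625 ≤ 1, so such a prefix code exists.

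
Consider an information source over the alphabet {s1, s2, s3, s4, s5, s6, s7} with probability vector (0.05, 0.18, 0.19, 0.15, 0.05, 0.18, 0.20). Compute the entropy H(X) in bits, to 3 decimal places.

2.653 bits

H = −Σ pᵢ log₂ pᵢ.
−0.05·log₂(0.05) = 0.2161
−0.18·log₂(0.18) = 0.4453
−0.19·log₂(0.19) = 0.4552
−0.15·log₂(0.15) = 0.4105
−0.05·log₂(0.05) = 0.2161
−0.18·log₂(0.18) = 0.4453
−0.20·log₂(0.20) = 0.4644
Sum ≈ 2.6530 → 2.653 bits.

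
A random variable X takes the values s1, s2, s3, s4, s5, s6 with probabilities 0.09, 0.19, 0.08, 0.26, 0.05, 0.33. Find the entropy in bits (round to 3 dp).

H = −Σ pᵢ log₂ pᵢ.
−0.09·log₂(0.09) = 0.3127
−0.19·log₂(0.19) = 0.4552
−0.08·log₂(0.08) = 0.2915
−0.26·log₂(0.26) = 0.5053
−0.05·log₂(0.05) = 0.2161
−0.33·log₂(0.33) = 0.5278
Sum ≈ 2.3086 → 2.309 bits.

2.309 bits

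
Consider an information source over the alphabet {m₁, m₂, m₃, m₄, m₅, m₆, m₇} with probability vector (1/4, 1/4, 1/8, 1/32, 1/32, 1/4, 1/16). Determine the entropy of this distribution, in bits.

2.4375 bits

Each probability is a power of 1/2, so log₂(1/p) is an integer.
H = Σ p·log₂(1/p) = 1/4·2 + 1/4·2 + 1/8·3 + 1/32·5 + 1/32·5 + 1/4·2 + 1/16·4 = 2.4375 bits.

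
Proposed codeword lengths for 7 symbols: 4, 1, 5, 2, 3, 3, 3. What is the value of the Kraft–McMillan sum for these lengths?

1.21875

With common denominator 2^5 = 32: Σ 2^(−ℓᵢ) = 2/32 + 16/32 + 1/32 + 8/32 + 4/32 + 4/32 + 4/32 = 39/32 = 1.21875.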